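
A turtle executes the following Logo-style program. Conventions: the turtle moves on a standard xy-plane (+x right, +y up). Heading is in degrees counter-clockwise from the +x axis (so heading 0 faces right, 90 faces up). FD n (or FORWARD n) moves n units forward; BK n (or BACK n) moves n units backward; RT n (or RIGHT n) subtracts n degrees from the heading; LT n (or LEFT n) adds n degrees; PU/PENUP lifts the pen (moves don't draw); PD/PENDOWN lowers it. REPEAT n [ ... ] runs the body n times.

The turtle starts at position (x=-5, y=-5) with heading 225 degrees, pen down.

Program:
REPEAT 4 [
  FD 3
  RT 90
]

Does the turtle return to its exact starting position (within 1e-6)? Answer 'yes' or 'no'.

Answer: yes

Derivation:
Executing turtle program step by step:
Start: pos=(-5,-5), heading=225, pen down
REPEAT 4 [
  -- iteration 1/4 --
  FD 3: (-5,-5) -> (-7.121,-7.121) [heading=225, draw]
  RT 90: heading 225 -> 135
  -- iteration 2/4 --
  FD 3: (-7.121,-7.121) -> (-9.243,-5) [heading=135, draw]
  RT 90: heading 135 -> 45
  -- iteration 3/4 --
  FD 3: (-9.243,-5) -> (-7.121,-2.879) [heading=45, draw]
  RT 90: heading 45 -> 315
  -- iteration 4/4 --
  FD 3: (-7.121,-2.879) -> (-5,-5) [heading=315, draw]
  RT 90: heading 315 -> 225
]
Final: pos=(-5,-5), heading=225, 4 segment(s) drawn

Start position: (-5, -5)
Final position: (-5, -5)
Distance = 0; < 1e-6 -> CLOSED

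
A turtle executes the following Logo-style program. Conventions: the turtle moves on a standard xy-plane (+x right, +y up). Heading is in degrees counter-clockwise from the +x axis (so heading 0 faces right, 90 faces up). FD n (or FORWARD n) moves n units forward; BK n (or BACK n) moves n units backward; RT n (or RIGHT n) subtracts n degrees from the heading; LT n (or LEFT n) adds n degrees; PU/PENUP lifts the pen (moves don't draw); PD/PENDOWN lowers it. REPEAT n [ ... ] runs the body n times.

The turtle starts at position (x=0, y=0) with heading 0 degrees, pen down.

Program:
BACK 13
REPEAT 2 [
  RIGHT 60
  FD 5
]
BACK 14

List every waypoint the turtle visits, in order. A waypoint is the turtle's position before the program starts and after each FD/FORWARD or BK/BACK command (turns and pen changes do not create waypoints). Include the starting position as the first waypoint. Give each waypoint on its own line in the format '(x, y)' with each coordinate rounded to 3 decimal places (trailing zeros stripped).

Answer: (0, 0)
(-13, 0)
(-10.5, -4.33)
(-13, -8.66)
(-6, 3.464)

Derivation:
Executing turtle program step by step:
Start: pos=(0,0), heading=0, pen down
BK 13: (0,0) -> (-13,0) [heading=0, draw]
REPEAT 2 [
  -- iteration 1/2 --
  RT 60: heading 0 -> 300
  FD 5: (-13,0) -> (-10.5,-4.33) [heading=300, draw]
  -- iteration 2/2 --
  RT 60: heading 300 -> 240
  FD 5: (-10.5,-4.33) -> (-13,-8.66) [heading=240, draw]
]
BK 14: (-13,-8.66) -> (-6,3.464) [heading=240, draw]
Final: pos=(-6,3.464), heading=240, 4 segment(s) drawn
Waypoints (5 total):
(0, 0)
(-13, 0)
(-10.5, -4.33)
(-13, -8.66)
(-6, 3.464)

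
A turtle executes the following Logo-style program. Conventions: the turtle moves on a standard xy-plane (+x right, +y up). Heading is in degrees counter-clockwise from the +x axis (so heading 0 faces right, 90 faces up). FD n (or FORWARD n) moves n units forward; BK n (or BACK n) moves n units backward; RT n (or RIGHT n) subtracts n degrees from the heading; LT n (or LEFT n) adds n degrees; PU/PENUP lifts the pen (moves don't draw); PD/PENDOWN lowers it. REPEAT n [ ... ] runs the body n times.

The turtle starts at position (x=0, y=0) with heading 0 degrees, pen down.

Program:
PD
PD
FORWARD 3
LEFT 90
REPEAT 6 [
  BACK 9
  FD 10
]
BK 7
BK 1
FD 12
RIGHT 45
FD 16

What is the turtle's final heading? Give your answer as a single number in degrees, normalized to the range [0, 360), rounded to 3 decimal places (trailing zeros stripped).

Executing turtle program step by step:
Start: pos=(0,0), heading=0, pen down
PD: pen down
PD: pen down
FD 3: (0,0) -> (3,0) [heading=0, draw]
LT 90: heading 0 -> 90
REPEAT 6 [
  -- iteration 1/6 --
  BK 9: (3,0) -> (3,-9) [heading=90, draw]
  FD 10: (3,-9) -> (3,1) [heading=90, draw]
  -- iteration 2/6 --
  BK 9: (3,1) -> (3,-8) [heading=90, draw]
  FD 10: (3,-8) -> (3,2) [heading=90, draw]
  -- iteration 3/6 --
  BK 9: (3,2) -> (3,-7) [heading=90, draw]
  FD 10: (3,-7) -> (3,3) [heading=90, draw]
  -- iteration 4/6 --
  BK 9: (3,3) -> (3,-6) [heading=90, draw]
  FD 10: (3,-6) -> (3,4) [heading=90, draw]
  -- iteration 5/6 --
  BK 9: (3,4) -> (3,-5) [heading=90, draw]
  FD 10: (3,-5) -> (3,5) [heading=90, draw]
  -- iteration 6/6 --
  BK 9: (3,5) -> (3,-4) [heading=90, draw]
  FD 10: (3,-4) -> (3,6) [heading=90, draw]
]
BK 7: (3,6) -> (3,-1) [heading=90, draw]
BK 1: (3,-1) -> (3,-2) [heading=90, draw]
FD 12: (3,-2) -> (3,10) [heading=90, draw]
RT 45: heading 90 -> 45
FD 16: (3,10) -> (14.314,21.314) [heading=45, draw]
Final: pos=(14.314,21.314), heading=45, 17 segment(s) drawn

Answer: 45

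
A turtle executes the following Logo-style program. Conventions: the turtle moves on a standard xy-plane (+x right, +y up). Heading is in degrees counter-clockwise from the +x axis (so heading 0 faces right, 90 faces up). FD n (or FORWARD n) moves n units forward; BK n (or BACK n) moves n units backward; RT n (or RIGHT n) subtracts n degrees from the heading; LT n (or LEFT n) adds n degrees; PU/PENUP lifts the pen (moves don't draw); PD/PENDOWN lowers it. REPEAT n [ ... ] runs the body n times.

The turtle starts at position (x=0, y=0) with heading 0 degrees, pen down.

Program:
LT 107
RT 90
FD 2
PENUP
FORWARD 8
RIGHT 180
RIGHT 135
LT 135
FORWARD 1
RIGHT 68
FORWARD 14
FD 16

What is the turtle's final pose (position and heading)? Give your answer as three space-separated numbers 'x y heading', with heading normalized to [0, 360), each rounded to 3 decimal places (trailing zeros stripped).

Answer: -10.273 25.946 129

Derivation:
Executing turtle program step by step:
Start: pos=(0,0), heading=0, pen down
LT 107: heading 0 -> 107
RT 90: heading 107 -> 17
FD 2: (0,0) -> (1.913,0.585) [heading=17, draw]
PU: pen up
FD 8: (1.913,0.585) -> (9.563,2.924) [heading=17, move]
RT 180: heading 17 -> 197
RT 135: heading 197 -> 62
LT 135: heading 62 -> 197
FD 1: (9.563,2.924) -> (8.607,2.631) [heading=197, move]
RT 68: heading 197 -> 129
FD 14: (8.607,2.631) -> (-0.204,13.511) [heading=129, move]
FD 16: (-0.204,13.511) -> (-10.273,25.946) [heading=129, move]
Final: pos=(-10.273,25.946), heading=129, 1 segment(s) drawn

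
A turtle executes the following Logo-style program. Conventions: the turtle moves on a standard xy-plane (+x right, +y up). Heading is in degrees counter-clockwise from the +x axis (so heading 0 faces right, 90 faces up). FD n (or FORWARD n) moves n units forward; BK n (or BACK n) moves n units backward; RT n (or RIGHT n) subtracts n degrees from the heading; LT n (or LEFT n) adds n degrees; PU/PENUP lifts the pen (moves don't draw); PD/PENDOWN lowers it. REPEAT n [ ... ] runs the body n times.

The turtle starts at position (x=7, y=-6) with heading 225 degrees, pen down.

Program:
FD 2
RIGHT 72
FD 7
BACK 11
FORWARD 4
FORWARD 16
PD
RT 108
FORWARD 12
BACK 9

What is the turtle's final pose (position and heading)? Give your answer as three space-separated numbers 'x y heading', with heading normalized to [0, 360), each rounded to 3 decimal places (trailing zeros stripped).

Executing turtle program step by step:
Start: pos=(7,-6), heading=225, pen down
FD 2: (7,-6) -> (5.586,-7.414) [heading=225, draw]
RT 72: heading 225 -> 153
FD 7: (5.586,-7.414) -> (-0.651,-4.236) [heading=153, draw]
BK 11: (-0.651,-4.236) -> (9.15,-9.23) [heading=153, draw]
FD 4: (9.15,-9.23) -> (5.586,-7.414) [heading=153, draw]
FD 16: (5.586,-7.414) -> (-8.67,-0.15) [heading=153, draw]
PD: pen down
RT 108: heading 153 -> 45
FD 12: (-8.67,-0.15) -> (-0.185,8.335) [heading=45, draw]
BK 9: (-0.185,8.335) -> (-6.549,1.971) [heading=45, draw]
Final: pos=(-6.549,1.971), heading=45, 7 segment(s) drawn

Answer: -6.549 1.971 45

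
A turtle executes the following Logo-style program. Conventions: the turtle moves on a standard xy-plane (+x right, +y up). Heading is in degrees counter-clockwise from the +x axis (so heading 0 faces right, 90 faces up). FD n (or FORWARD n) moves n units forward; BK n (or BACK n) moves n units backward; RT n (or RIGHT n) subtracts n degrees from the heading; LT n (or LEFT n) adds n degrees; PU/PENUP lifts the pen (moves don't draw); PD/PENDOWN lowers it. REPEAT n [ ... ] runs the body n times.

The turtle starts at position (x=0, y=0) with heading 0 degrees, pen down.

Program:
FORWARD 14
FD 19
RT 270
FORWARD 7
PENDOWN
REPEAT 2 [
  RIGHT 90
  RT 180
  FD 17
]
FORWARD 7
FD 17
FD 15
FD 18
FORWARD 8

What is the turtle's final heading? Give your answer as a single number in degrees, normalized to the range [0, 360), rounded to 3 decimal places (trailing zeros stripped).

Answer: 270

Derivation:
Executing turtle program step by step:
Start: pos=(0,0), heading=0, pen down
FD 14: (0,0) -> (14,0) [heading=0, draw]
FD 19: (14,0) -> (33,0) [heading=0, draw]
RT 270: heading 0 -> 90
FD 7: (33,0) -> (33,7) [heading=90, draw]
PD: pen down
REPEAT 2 [
  -- iteration 1/2 --
  RT 90: heading 90 -> 0
  RT 180: heading 0 -> 180
  FD 17: (33,7) -> (16,7) [heading=180, draw]
  -- iteration 2/2 --
  RT 90: heading 180 -> 90
  RT 180: heading 90 -> 270
  FD 17: (16,7) -> (16,-10) [heading=270, draw]
]
FD 7: (16,-10) -> (16,-17) [heading=270, draw]
FD 17: (16,-17) -> (16,-34) [heading=270, draw]
FD 15: (16,-34) -> (16,-49) [heading=270, draw]
FD 18: (16,-49) -> (16,-67) [heading=270, draw]
FD 8: (16,-67) -> (16,-75) [heading=270, draw]
Final: pos=(16,-75), heading=270, 10 segment(s) drawn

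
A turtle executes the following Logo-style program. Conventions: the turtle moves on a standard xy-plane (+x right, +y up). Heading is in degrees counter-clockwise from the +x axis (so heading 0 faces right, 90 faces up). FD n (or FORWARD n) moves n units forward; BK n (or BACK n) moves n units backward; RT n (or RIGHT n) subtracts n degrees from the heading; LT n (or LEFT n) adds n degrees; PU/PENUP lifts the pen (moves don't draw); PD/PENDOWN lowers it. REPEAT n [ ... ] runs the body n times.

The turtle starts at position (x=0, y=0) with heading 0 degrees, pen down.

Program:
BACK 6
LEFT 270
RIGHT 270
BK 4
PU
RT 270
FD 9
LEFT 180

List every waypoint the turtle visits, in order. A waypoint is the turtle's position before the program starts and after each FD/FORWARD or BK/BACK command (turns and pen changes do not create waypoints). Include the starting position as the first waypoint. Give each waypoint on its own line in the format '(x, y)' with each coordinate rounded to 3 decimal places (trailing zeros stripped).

Answer: (0, 0)
(-6, 0)
(-10, 0)
(-10, 9)

Derivation:
Executing turtle program step by step:
Start: pos=(0,0), heading=0, pen down
BK 6: (0,0) -> (-6,0) [heading=0, draw]
LT 270: heading 0 -> 270
RT 270: heading 270 -> 0
BK 4: (-6,0) -> (-10,0) [heading=0, draw]
PU: pen up
RT 270: heading 0 -> 90
FD 9: (-10,0) -> (-10,9) [heading=90, move]
LT 180: heading 90 -> 270
Final: pos=(-10,9), heading=270, 2 segment(s) drawn
Waypoints (4 total):
(0, 0)
(-6, 0)
(-10, 0)
(-10, 9)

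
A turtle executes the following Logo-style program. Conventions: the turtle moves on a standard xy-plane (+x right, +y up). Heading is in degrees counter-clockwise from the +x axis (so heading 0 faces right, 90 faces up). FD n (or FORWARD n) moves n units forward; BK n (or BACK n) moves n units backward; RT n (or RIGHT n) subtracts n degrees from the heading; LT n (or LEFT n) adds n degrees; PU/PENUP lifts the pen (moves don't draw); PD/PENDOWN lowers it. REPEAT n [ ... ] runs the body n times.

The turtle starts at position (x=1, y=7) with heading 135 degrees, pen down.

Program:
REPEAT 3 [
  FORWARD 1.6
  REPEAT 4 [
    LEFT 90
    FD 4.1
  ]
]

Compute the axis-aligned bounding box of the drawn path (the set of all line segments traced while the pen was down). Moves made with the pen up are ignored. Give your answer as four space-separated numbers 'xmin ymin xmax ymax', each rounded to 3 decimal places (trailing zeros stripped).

Executing turtle program step by step:
Start: pos=(1,7), heading=135, pen down
REPEAT 3 [
  -- iteration 1/3 --
  FD 1.6: (1,7) -> (-0.131,8.131) [heading=135, draw]
  REPEAT 4 [
    -- iteration 1/4 --
    LT 90: heading 135 -> 225
    FD 4.1: (-0.131,8.131) -> (-3.031,5.232) [heading=225, draw]
    -- iteration 2/4 --
    LT 90: heading 225 -> 315
    FD 4.1: (-3.031,5.232) -> (-0.131,2.333) [heading=315, draw]
    -- iteration 3/4 --
    LT 90: heading 315 -> 45
    FD 4.1: (-0.131,2.333) -> (2.768,5.232) [heading=45, draw]
    -- iteration 4/4 --
    LT 90: heading 45 -> 135
    FD 4.1: (2.768,5.232) -> (-0.131,8.131) [heading=135, draw]
  ]
  -- iteration 2/3 --
  FD 1.6: (-0.131,8.131) -> (-1.263,9.263) [heading=135, draw]
  REPEAT 4 [
    -- iteration 1/4 --
    LT 90: heading 135 -> 225
    FD 4.1: (-1.263,9.263) -> (-4.162,6.364) [heading=225, draw]
    -- iteration 2/4 --
    LT 90: heading 225 -> 315
    FD 4.1: (-4.162,6.364) -> (-1.263,3.464) [heading=315, draw]
    -- iteration 3/4 --
    LT 90: heading 315 -> 45
    FD 4.1: (-1.263,3.464) -> (1.636,6.364) [heading=45, draw]
    -- iteration 4/4 --
    LT 90: heading 45 -> 135
    FD 4.1: (1.636,6.364) -> (-1.263,9.263) [heading=135, draw]
  ]
  -- iteration 3/3 --
  FD 1.6: (-1.263,9.263) -> (-2.394,10.394) [heading=135, draw]
  REPEAT 4 [
    -- iteration 1/4 --
    LT 90: heading 135 -> 225
    FD 4.1: (-2.394,10.394) -> (-5.293,7.495) [heading=225, draw]
    -- iteration 2/4 --
    LT 90: heading 225 -> 315
    FD 4.1: (-5.293,7.495) -> (-2.394,4.596) [heading=315, draw]
    -- iteration 3/4 --
    LT 90: heading 315 -> 45
    FD 4.1: (-2.394,4.596) -> (0.505,7.495) [heading=45, draw]
    -- iteration 4/4 --
    LT 90: heading 45 -> 135
    FD 4.1: (0.505,7.495) -> (-2.394,10.394) [heading=135, draw]
  ]
]
Final: pos=(-2.394,10.394), heading=135, 15 segment(s) drawn

Segment endpoints: x in {-5.293, -4.162, -3.031, -2.394, -2.394, -2.394, -1.263, -1.263, -1.263, -0.131, -0.131, -0.131, 0.505, 1, 1.636, 2.768}, y in {2.333, 3.464, 4.596, 5.232, 5.232, 6.364, 6.364, 7, 7.495, 7.495, 8.131, 8.131, 9.263, 10.394}
xmin=-5.293, ymin=2.333, xmax=2.768, ymax=10.394

Answer: -5.293 2.333 2.768 10.394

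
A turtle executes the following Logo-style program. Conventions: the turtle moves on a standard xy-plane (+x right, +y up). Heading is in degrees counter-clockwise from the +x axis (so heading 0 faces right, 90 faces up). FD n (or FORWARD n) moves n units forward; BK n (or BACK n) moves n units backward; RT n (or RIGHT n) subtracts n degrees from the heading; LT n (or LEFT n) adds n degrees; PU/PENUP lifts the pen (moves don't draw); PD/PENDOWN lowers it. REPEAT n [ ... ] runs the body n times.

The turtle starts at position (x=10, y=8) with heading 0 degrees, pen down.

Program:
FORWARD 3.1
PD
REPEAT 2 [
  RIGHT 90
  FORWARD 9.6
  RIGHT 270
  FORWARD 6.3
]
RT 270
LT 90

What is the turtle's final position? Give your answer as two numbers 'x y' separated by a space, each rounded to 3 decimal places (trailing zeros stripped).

Executing turtle program step by step:
Start: pos=(10,8), heading=0, pen down
FD 3.1: (10,8) -> (13.1,8) [heading=0, draw]
PD: pen down
REPEAT 2 [
  -- iteration 1/2 --
  RT 90: heading 0 -> 270
  FD 9.6: (13.1,8) -> (13.1,-1.6) [heading=270, draw]
  RT 270: heading 270 -> 0
  FD 6.3: (13.1,-1.6) -> (19.4,-1.6) [heading=0, draw]
  -- iteration 2/2 --
  RT 90: heading 0 -> 270
  FD 9.6: (19.4,-1.6) -> (19.4,-11.2) [heading=270, draw]
  RT 270: heading 270 -> 0
  FD 6.3: (19.4,-11.2) -> (25.7,-11.2) [heading=0, draw]
]
RT 270: heading 0 -> 90
LT 90: heading 90 -> 180
Final: pos=(25.7,-11.2), heading=180, 5 segment(s) drawn

Answer: 25.7 -11.2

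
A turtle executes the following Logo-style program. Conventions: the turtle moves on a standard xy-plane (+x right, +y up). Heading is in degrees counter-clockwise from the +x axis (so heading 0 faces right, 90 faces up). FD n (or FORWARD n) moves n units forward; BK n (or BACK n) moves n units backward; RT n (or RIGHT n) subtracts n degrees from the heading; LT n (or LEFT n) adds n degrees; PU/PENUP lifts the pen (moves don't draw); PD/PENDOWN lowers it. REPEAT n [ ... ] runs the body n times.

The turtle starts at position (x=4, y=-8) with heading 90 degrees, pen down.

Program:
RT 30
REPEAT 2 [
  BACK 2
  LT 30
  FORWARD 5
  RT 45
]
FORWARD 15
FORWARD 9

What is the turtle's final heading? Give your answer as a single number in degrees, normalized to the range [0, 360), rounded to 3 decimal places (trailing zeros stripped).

Executing turtle program step by step:
Start: pos=(4,-8), heading=90, pen down
RT 30: heading 90 -> 60
REPEAT 2 [
  -- iteration 1/2 --
  BK 2: (4,-8) -> (3,-9.732) [heading=60, draw]
  LT 30: heading 60 -> 90
  FD 5: (3,-9.732) -> (3,-4.732) [heading=90, draw]
  RT 45: heading 90 -> 45
  -- iteration 2/2 --
  BK 2: (3,-4.732) -> (1.586,-6.146) [heading=45, draw]
  LT 30: heading 45 -> 75
  FD 5: (1.586,-6.146) -> (2.88,-1.317) [heading=75, draw]
  RT 45: heading 75 -> 30
]
FD 15: (2.88,-1.317) -> (15.87,6.183) [heading=30, draw]
FD 9: (15.87,6.183) -> (23.664,10.683) [heading=30, draw]
Final: pos=(23.664,10.683), heading=30, 6 segment(s) drawn

Answer: 30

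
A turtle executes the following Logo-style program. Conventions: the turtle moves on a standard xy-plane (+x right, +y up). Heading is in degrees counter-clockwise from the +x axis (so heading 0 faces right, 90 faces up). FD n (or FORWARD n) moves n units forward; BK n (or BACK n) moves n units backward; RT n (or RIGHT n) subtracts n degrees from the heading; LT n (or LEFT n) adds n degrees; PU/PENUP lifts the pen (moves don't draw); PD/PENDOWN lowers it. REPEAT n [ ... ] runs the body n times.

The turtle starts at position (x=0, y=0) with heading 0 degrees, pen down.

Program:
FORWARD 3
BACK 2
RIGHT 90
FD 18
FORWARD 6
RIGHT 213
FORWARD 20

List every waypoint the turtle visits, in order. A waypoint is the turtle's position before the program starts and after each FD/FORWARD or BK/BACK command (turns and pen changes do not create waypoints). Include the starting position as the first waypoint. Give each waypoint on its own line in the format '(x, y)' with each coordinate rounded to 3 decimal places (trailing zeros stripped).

Executing turtle program step by step:
Start: pos=(0,0), heading=0, pen down
FD 3: (0,0) -> (3,0) [heading=0, draw]
BK 2: (3,0) -> (1,0) [heading=0, draw]
RT 90: heading 0 -> 270
FD 18: (1,0) -> (1,-18) [heading=270, draw]
FD 6: (1,-18) -> (1,-24) [heading=270, draw]
RT 213: heading 270 -> 57
FD 20: (1,-24) -> (11.893,-7.227) [heading=57, draw]
Final: pos=(11.893,-7.227), heading=57, 5 segment(s) drawn
Waypoints (6 total):
(0, 0)
(3, 0)
(1, 0)
(1, -18)
(1, -24)
(11.893, -7.227)

Answer: (0, 0)
(3, 0)
(1, 0)
(1, -18)
(1, -24)
(11.893, -7.227)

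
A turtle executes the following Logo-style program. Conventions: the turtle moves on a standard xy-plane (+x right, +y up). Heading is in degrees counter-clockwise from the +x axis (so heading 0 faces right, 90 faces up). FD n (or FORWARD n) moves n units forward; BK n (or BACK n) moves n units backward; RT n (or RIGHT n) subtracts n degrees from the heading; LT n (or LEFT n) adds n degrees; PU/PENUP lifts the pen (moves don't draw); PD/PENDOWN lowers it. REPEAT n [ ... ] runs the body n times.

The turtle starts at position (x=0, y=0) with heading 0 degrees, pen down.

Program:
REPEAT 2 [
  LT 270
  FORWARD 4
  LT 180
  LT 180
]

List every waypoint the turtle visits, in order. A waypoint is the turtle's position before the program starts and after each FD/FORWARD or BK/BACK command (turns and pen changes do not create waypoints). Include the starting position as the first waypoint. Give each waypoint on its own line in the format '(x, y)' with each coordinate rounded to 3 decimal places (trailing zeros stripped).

Executing turtle program step by step:
Start: pos=(0,0), heading=0, pen down
REPEAT 2 [
  -- iteration 1/2 --
  LT 270: heading 0 -> 270
  FD 4: (0,0) -> (0,-4) [heading=270, draw]
  LT 180: heading 270 -> 90
  LT 180: heading 90 -> 270
  -- iteration 2/2 --
  LT 270: heading 270 -> 180
  FD 4: (0,-4) -> (-4,-4) [heading=180, draw]
  LT 180: heading 180 -> 0
  LT 180: heading 0 -> 180
]
Final: pos=(-4,-4), heading=180, 2 segment(s) drawn
Waypoints (3 total):
(0, 0)
(0, -4)
(-4, -4)

Answer: (0, 0)
(0, -4)
(-4, -4)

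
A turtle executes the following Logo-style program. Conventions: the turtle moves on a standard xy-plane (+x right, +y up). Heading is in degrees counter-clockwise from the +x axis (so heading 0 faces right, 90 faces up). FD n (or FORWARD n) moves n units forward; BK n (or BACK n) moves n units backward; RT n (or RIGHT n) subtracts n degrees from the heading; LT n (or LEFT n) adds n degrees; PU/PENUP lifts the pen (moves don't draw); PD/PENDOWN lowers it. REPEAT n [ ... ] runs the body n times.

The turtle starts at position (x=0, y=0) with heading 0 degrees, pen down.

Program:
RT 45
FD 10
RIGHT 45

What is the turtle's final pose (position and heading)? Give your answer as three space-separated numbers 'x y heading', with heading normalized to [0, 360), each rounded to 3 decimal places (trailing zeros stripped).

Executing turtle program step by step:
Start: pos=(0,0), heading=0, pen down
RT 45: heading 0 -> 315
FD 10: (0,0) -> (7.071,-7.071) [heading=315, draw]
RT 45: heading 315 -> 270
Final: pos=(7.071,-7.071), heading=270, 1 segment(s) drawn

Answer: 7.071 -7.071 270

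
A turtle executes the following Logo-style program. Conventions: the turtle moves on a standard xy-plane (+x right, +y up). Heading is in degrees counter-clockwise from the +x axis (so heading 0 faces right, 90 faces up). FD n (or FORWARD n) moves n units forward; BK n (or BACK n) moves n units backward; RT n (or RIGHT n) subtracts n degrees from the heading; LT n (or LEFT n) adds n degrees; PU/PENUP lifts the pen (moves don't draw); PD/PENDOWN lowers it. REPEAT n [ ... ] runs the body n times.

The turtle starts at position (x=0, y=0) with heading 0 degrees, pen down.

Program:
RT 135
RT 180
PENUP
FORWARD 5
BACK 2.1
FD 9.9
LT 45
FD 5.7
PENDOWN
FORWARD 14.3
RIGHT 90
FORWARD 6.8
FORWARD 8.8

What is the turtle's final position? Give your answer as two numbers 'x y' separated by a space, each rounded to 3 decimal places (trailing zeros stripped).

Answer: 24.651 29.051

Derivation:
Executing turtle program step by step:
Start: pos=(0,0), heading=0, pen down
RT 135: heading 0 -> 225
RT 180: heading 225 -> 45
PU: pen up
FD 5: (0,0) -> (3.536,3.536) [heading=45, move]
BK 2.1: (3.536,3.536) -> (2.051,2.051) [heading=45, move]
FD 9.9: (2.051,2.051) -> (9.051,9.051) [heading=45, move]
LT 45: heading 45 -> 90
FD 5.7: (9.051,9.051) -> (9.051,14.751) [heading=90, move]
PD: pen down
FD 14.3: (9.051,14.751) -> (9.051,29.051) [heading=90, draw]
RT 90: heading 90 -> 0
FD 6.8: (9.051,29.051) -> (15.851,29.051) [heading=0, draw]
FD 8.8: (15.851,29.051) -> (24.651,29.051) [heading=0, draw]
Final: pos=(24.651,29.051), heading=0, 3 segment(s) drawn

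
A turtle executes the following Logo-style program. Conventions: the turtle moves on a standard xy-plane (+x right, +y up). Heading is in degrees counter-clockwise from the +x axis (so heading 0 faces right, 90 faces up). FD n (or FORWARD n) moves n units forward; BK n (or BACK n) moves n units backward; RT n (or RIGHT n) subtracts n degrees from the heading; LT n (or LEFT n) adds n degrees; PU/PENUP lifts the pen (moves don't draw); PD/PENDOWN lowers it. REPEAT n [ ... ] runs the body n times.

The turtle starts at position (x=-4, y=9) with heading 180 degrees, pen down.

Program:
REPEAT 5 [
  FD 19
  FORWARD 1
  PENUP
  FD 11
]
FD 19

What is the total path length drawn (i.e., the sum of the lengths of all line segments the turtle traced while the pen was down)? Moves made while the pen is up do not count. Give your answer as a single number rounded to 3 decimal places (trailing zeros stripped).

Executing turtle program step by step:
Start: pos=(-4,9), heading=180, pen down
REPEAT 5 [
  -- iteration 1/5 --
  FD 19: (-4,9) -> (-23,9) [heading=180, draw]
  FD 1: (-23,9) -> (-24,9) [heading=180, draw]
  PU: pen up
  FD 11: (-24,9) -> (-35,9) [heading=180, move]
  -- iteration 2/5 --
  FD 19: (-35,9) -> (-54,9) [heading=180, move]
  FD 1: (-54,9) -> (-55,9) [heading=180, move]
  PU: pen up
  FD 11: (-55,9) -> (-66,9) [heading=180, move]
  -- iteration 3/5 --
  FD 19: (-66,9) -> (-85,9) [heading=180, move]
  FD 1: (-85,9) -> (-86,9) [heading=180, move]
  PU: pen up
  FD 11: (-86,9) -> (-97,9) [heading=180, move]
  -- iteration 4/5 --
  FD 19: (-97,9) -> (-116,9) [heading=180, move]
  FD 1: (-116,9) -> (-117,9) [heading=180, move]
  PU: pen up
  FD 11: (-117,9) -> (-128,9) [heading=180, move]
  -- iteration 5/5 --
  FD 19: (-128,9) -> (-147,9) [heading=180, move]
  FD 1: (-147,9) -> (-148,9) [heading=180, move]
  PU: pen up
  FD 11: (-148,9) -> (-159,9) [heading=180, move]
]
FD 19: (-159,9) -> (-178,9) [heading=180, move]
Final: pos=(-178,9), heading=180, 2 segment(s) drawn

Segment lengths:
  seg 1: (-4,9) -> (-23,9), length = 19
  seg 2: (-23,9) -> (-24,9), length = 1
Total = 20

Answer: 20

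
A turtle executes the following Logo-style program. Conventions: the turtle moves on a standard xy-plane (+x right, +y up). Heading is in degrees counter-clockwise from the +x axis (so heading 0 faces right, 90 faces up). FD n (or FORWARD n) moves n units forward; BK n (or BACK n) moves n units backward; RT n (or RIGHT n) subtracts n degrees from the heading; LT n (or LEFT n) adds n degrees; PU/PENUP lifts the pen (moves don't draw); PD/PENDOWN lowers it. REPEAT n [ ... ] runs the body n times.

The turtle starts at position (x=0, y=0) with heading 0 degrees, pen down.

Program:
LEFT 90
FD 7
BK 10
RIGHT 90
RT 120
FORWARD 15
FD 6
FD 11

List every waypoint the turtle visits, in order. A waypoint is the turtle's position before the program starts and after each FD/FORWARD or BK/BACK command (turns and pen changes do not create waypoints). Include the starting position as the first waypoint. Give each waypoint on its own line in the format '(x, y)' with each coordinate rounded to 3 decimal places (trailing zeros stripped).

Answer: (0, 0)
(0, 7)
(0, -3)
(-7.5, -15.99)
(-10.5, -21.187)
(-16, -30.713)

Derivation:
Executing turtle program step by step:
Start: pos=(0,0), heading=0, pen down
LT 90: heading 0 -> 90
FD 7: (0,0) -> (0,7) [heading=90, draw]
BK 10: (0,7) -> (0,-3) [heading=90, draw]
RT 90: heading 90 -> 0
RT 120: heading 0 -> 240
FD 15: (0,-3) -> (-7.5,-15.99) [heading=240, draw]
FD 6: (-7.5,-15.99) -> (-10.5,-21.187) [heading=240, draw]
FD 11: (-10.5,-21.187) -> (-16,-30.713) [heading=240, draw]
Final: pos=(-16,-30.713), heading=240, 5 segment(s) drawn
Waypoints (6 total):
(0, 0)
(0, 7)
(0, -3)
(-7.5, -15.99)
(-10.5, -21.187)
(-16, -30.713)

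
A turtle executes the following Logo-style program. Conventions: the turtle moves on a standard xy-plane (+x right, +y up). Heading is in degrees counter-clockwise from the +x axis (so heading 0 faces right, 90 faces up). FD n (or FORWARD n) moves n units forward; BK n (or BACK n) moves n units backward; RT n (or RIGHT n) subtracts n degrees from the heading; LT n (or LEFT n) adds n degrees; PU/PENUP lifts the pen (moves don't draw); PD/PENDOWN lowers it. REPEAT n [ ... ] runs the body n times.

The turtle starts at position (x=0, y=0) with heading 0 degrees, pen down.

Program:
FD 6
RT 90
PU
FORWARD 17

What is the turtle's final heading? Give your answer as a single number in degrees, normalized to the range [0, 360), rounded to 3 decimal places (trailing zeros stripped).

Answer: 270

Derivation:
Executing turtle program step by step:
Start: pos=(0,0), heading=0, pen down
FD 6: (0,0) -> (6,0) [heading=0, draw]
RT 90: heading 0 -> 270
PU: pen up
FD 17: (6,0) -> (6,-17) [heading=270, move]
Final: pos=(6,-17), heading=270, 1 segment(s) drawn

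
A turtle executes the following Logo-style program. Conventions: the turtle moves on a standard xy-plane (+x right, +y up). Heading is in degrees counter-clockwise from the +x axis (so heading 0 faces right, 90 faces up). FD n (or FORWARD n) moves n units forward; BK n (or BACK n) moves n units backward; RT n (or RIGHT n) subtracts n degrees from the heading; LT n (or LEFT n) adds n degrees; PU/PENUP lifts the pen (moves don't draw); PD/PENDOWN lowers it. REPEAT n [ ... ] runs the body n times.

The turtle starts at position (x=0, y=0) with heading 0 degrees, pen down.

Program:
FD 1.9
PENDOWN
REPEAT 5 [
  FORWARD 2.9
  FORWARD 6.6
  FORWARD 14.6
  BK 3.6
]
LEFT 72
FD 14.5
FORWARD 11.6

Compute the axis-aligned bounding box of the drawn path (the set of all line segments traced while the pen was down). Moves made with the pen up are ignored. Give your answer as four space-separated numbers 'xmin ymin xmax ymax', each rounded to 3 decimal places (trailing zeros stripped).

Executing turtle program step by step:
Start: pos=(0,0), heading=0, pen down
FD 1.9: (0,0) -> (1.9,0) [heading=0, draw]
PD: pen down
REPEAT 5 [
  -- iteration 1/5 --
  FD 2.9: (1.9,0) -> (4.8,0) [heading=0, draw]
  FD 6.6: (4.8,0) -> (11.4,0) [heading=0, draw]
  FD 14.6: (11.4,0) -> (26,0) [heading=0, draw]
  BK 3.6: (26,0) -> (22.4,0) [heading=0, draw]
  -- iteration 2/5 --
  FD 2.9: (22.4,0) -> (25.3,0) [heading=0, draw]
  FD 6.6: (25.3,0) -> (31.9,0) [heading=0, draw]
  FD 14.6: (31.9,0) -> (46.5,0) [heading=0, draw]
  BK 3.6: (46.5,0) -> (42.9,0) [heading=0, draw]
  -- iteration 3/5 --
  FD 2.9: (42.9,0) -> (45.8,0) [heading=0, draw]
  FD 6.6: (45.8,0) -> (52.4,0) [heading=0, draw]
  FD 14.6: (52.4,0) -> (67,0) [heading=0, draw]
  BK 3.6: (67,0) -> (63.4,0) [heading=0, draw]
  -- iteration 4/5 --
  FD 2.9: (63.4,0) -> (66.3,0) [heading=0, draw]
  FD 6.6: (66.3,0) -> (72.9,0) [heading=0, draw]
  FD 14.6: (72.9,0) -> (87.5,0) [heading=0, draw]
  BK 3.6: (87.5,0) -> (83.9,0) [heading=0, draw]
  -- iteration 5/5 --
  FD 2.9: (83.9,0) -> (86.8,0) [heading=0, draw]
  FD 6.6: (86.8,0) -> (93.4,0) [heading=0, draw]
  FD 14.6: (93.4,0) -> (108,0) [heading=0, draw]
  BK 3.6: (108,0) -> (104.4,0) [heading=0, draw]
]
LT 72: heading 0 -> 72
FD 14.5: (104.4,0) -> (108.881,13.79) [heading=72, draw]
FD 11.6: (108.881,13.79) -> (112.465,24.823) [heading=72, draw]
Final: pos=(112.465,24.823), heading=72, 23 segment(s) drawn

Segment endpoints: x in {0, 1.9, 4.8, 11.4, 22.4, 25.3, 26, 31.9, 42.9, 45.8, 46.5, 52.4, 63.4, 66.3, 67, 72.9, 83.9, 86.8, 87.5, 93.4, 104.4, 108, 108.881, 112.465}, y in {0, 13.79, 24.823}
xmin=0, ymin=0, xmax=112.465, ymax=24.823

Answer: 0 0 112.465 24.823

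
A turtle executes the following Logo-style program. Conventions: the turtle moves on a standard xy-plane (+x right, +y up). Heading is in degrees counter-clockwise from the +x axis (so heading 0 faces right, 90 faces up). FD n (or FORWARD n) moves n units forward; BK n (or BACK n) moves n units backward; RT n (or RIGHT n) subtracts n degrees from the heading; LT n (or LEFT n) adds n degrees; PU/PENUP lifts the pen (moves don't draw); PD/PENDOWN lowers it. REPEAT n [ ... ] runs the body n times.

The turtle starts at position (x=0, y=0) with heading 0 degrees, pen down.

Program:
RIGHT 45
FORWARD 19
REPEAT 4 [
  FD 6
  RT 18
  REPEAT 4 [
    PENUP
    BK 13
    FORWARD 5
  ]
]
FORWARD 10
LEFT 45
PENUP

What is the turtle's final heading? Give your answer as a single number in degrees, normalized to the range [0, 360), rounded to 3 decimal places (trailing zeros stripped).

Answer: 288

Derivation:
Executing turtle program step by step:
Start: pos=(0,0), heading=0, pen down
RT 45: heading 0 -> 315
FD 19: (0,0) -> (13.435,-13.435) [heading=315, draw]
REPEAT 4 [
  -- iteration 1/4 --
  FD 6: (13.435,-13.435) -> (17.678,-17.678) [heading=315, draw]
  RT 18: heading 315 -> 297
  REPEAT 4 [
    -- iteration 1/4 --
    PU: pen up
    BK 13: (17.678,-17.678) -> (11.776,-6.095) [heading=297, move]
    FD 5: (11.776,-6.095) -> (14.046,-10.55) [heading=297, move]
    -- iteration 2/4 --
    PU: pen up
    BK 13: (14.046,-10.55) -> (8.144,1.033) [heading=297, move]
    FD 5: (8.144,1.033) -> (10.414,-3.422) [heading=297, move]
    -- iteration 3/4 --
    PU: pen up
    BK 13: (10.414,-3.422) -> (4.512,8.162) [heading=297, move]
    FD 5: (4.512,8.162) -> (6.782,3.706) [heading=297, move]
    -- iteration 4/4 --
    PU: pen up
    BK 13: (6.782,3.706) -> (0.88,15.29) [heading=297, move]
    FD 5: (0.88,15.29) -> (3.15,10.835) [heading=297, move]
  ]
  -- iteration 2/4 --
  FD 6: (3.15,10.835) -> (5.874,5.489) [heading=297, move]
  RT 18: heading 297 -> 279
  REPEAT 4 [
    -- iteration 1/4 --
    PU: pen up
    BK 13: (5.874,5.489) -> (3.84,18.328) [heading=279, move]
    FD 5: (3.84,18.328) -> (4.622,13.39) [heading=279, move]
    -- iteration 2/4 --
    PU: pen up
    BK 13: (4.622,13.39) -> (2.589,26.23) [heading=279, move]
    FD 5: (2.589,26.23) -> (3.371,21.292) [heading=279, move]
    -- iteration 3/4 --
    PU: pen up
    BK 13: (3.371,21.292) -> (1.337,34.131) [heading=279, move]
    FD 5: (1.337,34.131) -> (2.119,29.193) [heading=279, move]
    -- iteration 4/4 --
    PU: pen up
    BK 13: (2.119,29.193) -> (0.086,42.033) [heading=279, move]
    FD 5: (0.086,42.033) -> (0.868,37.095) [heading=279, move]
  ]
  -- iteration 3/4 --
  FD 6: (0.868,37.095) -> (1.807,31.168) [heading=279, move]
  RT 18: heading 279 -> 261
  REPEAT 4 [
    -- iteration 1/4 --
    PU: pen up
    BK 13: (1.807,31.168) -> (3.84,44.008) [heading=261, move]
    FD 5: (3.84,44.008) -> (3.058,39.07) [heading=261, move]
    -- iteration 2/4 --
    PU: pen up
    BK 13: (3.058,39.07) -> (5.092,51.91) [heading=261, move]
    FD 5: (5.092,51.91) -> (4.31,46.971) [heading=261, move]
    -- iteration 3/4 --
    PU: pen up
    BK 13: (4.31,46.971) -> (6.343,59.811) [heading=261, move]
    FD 5: (6.343,59.811) -> (5.561,54.873) [heading=261, move]
    -- iteration 4/4 --
    PU: pen up
    BK 13: (5.561,54.873) -> (7.595,67.713) [heading=261, move]
    FD 5: (7.595,67.713) -> (6.813,62.774) [heading=261, move]
  ]
  -- iteration 4/4 --
  FD 6: (6.813,62.774) -> (5.874,56.848) [heading=261, move]
  RT 18: heading 261 -> 243
  REPEAT 4 [
    -- iteration 1/4 --
    PU: pen up
    BK 13: (5.874,56.848) -> (11.776,68.431) [heading=243, move]
    FD 5: (11.776,68.431) -> (9.506,63.976) [heading=243, move]
    -- iteration 2/4 --
    PU: pen up
    BK 13: (9.506,63.976) -> (15.408,75.559) [heading=243, move]
    FD 5: (15.408,75.559) -> (13.138,71.104) [heading=243, move]
    -- iteration 3/4 --
    PU: pen up
    BK 13: (13.138,71.104) -> (19.04,82.687) [heading=243, move]
    FD 5: (19.04,82.687) -> (16.77,78.232) [heading=243, move]
    -- iteration 4/4 --
    PU: pen up
    BK 13: (16.77,78.232) -> (22.672,89.816) [heading=243, move]
    FD 5: (22.672,89.816) -> (20.402,85.361) [heading=243, move]
  ]
]
FD 10: (20.402,85.361) -> (15.862,76.45) [heading=243, move]
LT 45: heading 243 -> 288
PU: pen up
Final: pos=(15.862,76.45), heading=288, 2 segment(s) drawn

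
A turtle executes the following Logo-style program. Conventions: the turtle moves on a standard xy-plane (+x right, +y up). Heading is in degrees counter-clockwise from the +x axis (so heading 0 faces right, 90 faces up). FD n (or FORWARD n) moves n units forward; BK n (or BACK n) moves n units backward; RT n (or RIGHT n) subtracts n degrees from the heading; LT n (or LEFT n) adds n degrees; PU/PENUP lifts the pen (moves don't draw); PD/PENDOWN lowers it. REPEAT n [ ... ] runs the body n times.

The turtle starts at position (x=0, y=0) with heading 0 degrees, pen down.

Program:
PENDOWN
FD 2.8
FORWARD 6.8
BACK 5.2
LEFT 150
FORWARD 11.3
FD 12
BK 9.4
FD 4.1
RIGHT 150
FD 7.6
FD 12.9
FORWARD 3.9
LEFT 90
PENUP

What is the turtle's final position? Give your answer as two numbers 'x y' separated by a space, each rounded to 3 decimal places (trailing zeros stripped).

Answer: 13.212 9

Derivation:
Executing turtle program step by step:
Start: pos=(0,0), heading=0, pen down
PD: pen down
FD 2.8: (0,0) -> (2.8,0) [heading=0, draw]
FD 6.8: (2.8,0) -> (9.6,0) [heading=0, draw]
BK 5.2: (9.6,0) -> (4.4,0) [heading=0, draw]
LT 150: heading 0 -> 150
FD 11.3: (4.4,0) -> (-5.386,5.65) [heading=150, draw]
FD 12: (-5.386,5.65) -> (-15.778,11.65) [heading=150, draw]
BK 9.4: (-15.778,11.65) -> (-7.638,6.95) [heading=150, draw]
FD 4.1: (-7.638,6.95) -> (-11.188,9) [heading=150, draw]
RT 150: heading 150 -> 0
FD 7.6: (-11.188,9) -> (-3.588,9) [heading=0, draw]
FD 12.9: (-3.588,9) -> (9.312,9) [heading=0, draw]
FD 3.9: (9.312,9) -> (13.212,9) [heading=0, draw]
LT 90: heading 0 -> 90
PU: pen up
Final: pos=(13.212,9), heading=90, 10 segment(s) drawn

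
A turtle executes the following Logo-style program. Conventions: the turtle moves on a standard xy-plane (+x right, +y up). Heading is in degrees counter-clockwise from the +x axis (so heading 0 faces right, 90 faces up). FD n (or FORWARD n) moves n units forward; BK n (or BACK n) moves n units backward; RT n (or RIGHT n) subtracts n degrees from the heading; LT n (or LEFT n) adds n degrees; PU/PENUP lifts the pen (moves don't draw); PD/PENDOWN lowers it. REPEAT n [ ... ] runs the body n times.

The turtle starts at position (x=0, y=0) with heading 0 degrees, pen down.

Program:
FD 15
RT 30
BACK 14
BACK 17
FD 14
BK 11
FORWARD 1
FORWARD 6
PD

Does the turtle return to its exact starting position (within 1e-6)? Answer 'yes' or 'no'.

Executing turtle program step by step:
Start: pos=(0,0), heading=0, pen down
FD 15: (0,0) -> (15,0) [heading=0, draw]
RT 30: heading 0 -> 330
BK 14: (15,0) -> (2.876,7) [heading=330, draw]
BK 17: (2.876,7) -> (-11.847,15.5) [heading=330, draw]
FD 14: (-11.847,15.5) -> (0.278,8.5) [heading=330, draw]
BK 11: (0.278,8.5) -> (-9.249,14) [heading=330, draw]
FD 1: (-9.249,14) -> (-8.383,13.5) [heading=330, draw]
FD 6: (-8.383,13.5) -> (-3.187,10.5) [heading=330, draw]
PD: pen down
Final: pos=(-3.187,10.5), heading=330, 7 segment(s) drawn

Start position: (0, 0)
Final position: (-3.187, 10.5)
Distance = 10.973; >= 1e-6 -> NOT closed

Answer: no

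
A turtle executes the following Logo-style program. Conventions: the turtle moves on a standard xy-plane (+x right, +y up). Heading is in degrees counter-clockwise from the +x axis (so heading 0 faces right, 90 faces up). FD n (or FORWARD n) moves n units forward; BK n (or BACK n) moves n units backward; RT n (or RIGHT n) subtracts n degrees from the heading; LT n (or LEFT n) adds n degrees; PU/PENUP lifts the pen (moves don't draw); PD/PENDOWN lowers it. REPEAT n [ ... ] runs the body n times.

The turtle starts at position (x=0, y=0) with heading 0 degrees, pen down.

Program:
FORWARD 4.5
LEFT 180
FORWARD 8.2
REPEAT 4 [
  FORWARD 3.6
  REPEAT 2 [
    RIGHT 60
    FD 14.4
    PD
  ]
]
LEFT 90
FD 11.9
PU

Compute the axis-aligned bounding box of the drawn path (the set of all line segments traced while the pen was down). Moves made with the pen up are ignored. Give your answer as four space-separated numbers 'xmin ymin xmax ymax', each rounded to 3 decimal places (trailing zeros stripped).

Answer: -17.606 0 17.9 30.892

Derivation:
Executing turtle program step by step:
Start: pos=(0,0), heading=0, pen down
FD 4.5: (0,0) -> (4.5,0) [heading=0, draw]
LT 180: heading 0 -> 180
FD 8.2: (4.5,0) -> (-3.7,0) [heading=180, draw]
REPEAT 4 [
  -- iteration 1/4 --
  FD 3.6: (-3.7,0) -> (-7.3,0) [heading=180, draw]
  REPEAT 2 [
    -- iteration 1/2 --
    RT 60: heading 180 -> 120
    FD 14.4: (-7.3,0) -> (-14.5,12.471) [heading=120, draw]
    PD: pen down
    -- iteration 2/2 --
    RT 60: heading 120 -> 60
    FD 14.4: (-14.5,12.471) -> (-7.3,24.942) [heading=60, draw]
    PD: pen down
  ]
  -- iteration 2/4 --
  FD 3.6: (-7.3,24.942) -> (-5.5,28.059) [heading=60, draw]
  REPEAT 2 [
    -- iteration 1/2 --
    RT 60: heading 60 -> 0
    FD 14.4: (-5.5,28.059) -> (8.9,28.059) [heading=0, draw]
    PD: pen down
    -- iteration 2/2 --
    RT 60: heading 0 -> 300
    FD 14.4: (8.9,28.059) -> (16.1,15.588) [heading=300, draw]
    PD: pen down
  ]
  -- iteration 3/4 --
  FD 3.6: (16.1,15.588) -> (17.9,12.471) [heading=300, draw]
  REPEAT 2 [
    -- iteration 1/2 --
    RT 60: heading 300 -> 240
    FD 14.4: (17.9,12.471) -> (10.7,0) [heading=240, draw]
    PD: pen down
    -- iteration 2/2 --
    RT 60: heading 240 -> 180
    FD 14.4: (10.7,0) -> (-3.7,0) [heading=180, draw]
    PD: pen down
  ]
  -- iteration 4/4 --
  FD 3.6: (-3.7,0) -> (-7.3,0) [heading=180, draw]
  REPEAT 2 [
    -- iteration 1/2 --
    RT 60: heading 180 -> 120
    FD 14.4: (-7.3,0) -> (-14.5,12.471) [heading=120, draw]
    PD: pen down
    -- iteration 2/2 --
    RT 60: heading 120 -> 60
    FD 14.4: (-14.5,12.471) -> (-7.3,24.942) [heading=60, draw]
    PD: pen down
  ]
]
LT 90: heading 60 -> 150
FD 11.9: (-7.3,24.942) -> (-17.606,30.892) [heading=150, draw]
PU: pen up
Final: pos=(-17.606,30.892), heading=150, 15 segment(s) drawn

Segment endpoints: x in {-17.606, -14.5, -14.5, -7.3, -7.3, -7.3, -7.3, -5.5, -3.7, -3.7, 0, 4.5, 8.9, 10.7, 16.1, 17.9}, y in {0, 0, 0, 0, 0, 0, 12.471, 12.471, 15.588, 24.942, 24.942, 28.059, 30.892}
xmin=-17.606, ymin=0, xmax=17.9, ymax=30.892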